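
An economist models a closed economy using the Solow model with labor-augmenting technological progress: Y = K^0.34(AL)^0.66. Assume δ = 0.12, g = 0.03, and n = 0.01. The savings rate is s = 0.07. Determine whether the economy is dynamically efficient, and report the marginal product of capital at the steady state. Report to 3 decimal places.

Capital per effective worker breaks even when investment replaces (n + g + δ)·k; here n + g + δ = 0.16.
Steady-state k*: s·k^0.34 = 0.16·k gives k* = (0.07/0.16)^(1/0.66) ≈ 0.2858.
MPK = 0.34·0.2858^(-0.66) ≈ 0.7771.
MPK > n+g+δ = 0.16, so the economy is dynamically efficient (under-saving).

dynamically efficient; MPK ≈ 0.777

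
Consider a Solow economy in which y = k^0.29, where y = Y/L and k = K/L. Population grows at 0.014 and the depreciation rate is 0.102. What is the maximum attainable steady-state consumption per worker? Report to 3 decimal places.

c_gold ≈ 1.032

The effective depreciation rate is n + δ = 0.014 + 0.102 = 0.116.
Setting f'(k) = n+δ gives 0.29·k^(0.29−1) = 0.116, hence k_gold = (0.29/0.116)^(1/0.71) ≈ 3.6348.
y_gold = 3.6348^0.29 ≈ 1.4539.
c_gold = y_gold − (n+δ)·k_gold = 1.4539 − 0.116·3.6348 ≈ 1.0323.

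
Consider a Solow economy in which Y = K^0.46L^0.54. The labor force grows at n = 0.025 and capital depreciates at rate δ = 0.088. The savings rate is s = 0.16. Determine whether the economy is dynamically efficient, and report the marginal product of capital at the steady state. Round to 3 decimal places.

Capital per worker breaks even when investment replaces (n + δ)·k; here n + δ = 0.113.
Steady-state k*: s·k^0.46 = 0.113·k gives k* = (0.16/0.113)^(1/0.54) ≈ 1.9042.
MPK = 0.46·1.9042^(-0.54) ≈ 0.3249.
MPK > n+δ = 0.113, so the economy is dynamically efficient (under-saving).

dynamically efficient; MPK ≈ 0.325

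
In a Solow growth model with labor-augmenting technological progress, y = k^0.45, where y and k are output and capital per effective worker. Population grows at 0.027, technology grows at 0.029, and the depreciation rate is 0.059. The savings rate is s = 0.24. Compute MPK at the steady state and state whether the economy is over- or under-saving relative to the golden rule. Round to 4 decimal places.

The effective depreciation rate is n + g + δ = 0.027 + 0.029 + 0.059 = 0.115.
Steady-state k*: s·k^0.45 = 0.115·k gives k* = (0.24/0.115)^(1/0.55) ≈ 3.8101.
MPK = 0.45·3.8101^(-0.55) ≈ 0.2156.
MPK > n+g+δ = 0.115, so the economy is dynamically efficient (under-saving).

under-saving; MPK ≈ 0.2156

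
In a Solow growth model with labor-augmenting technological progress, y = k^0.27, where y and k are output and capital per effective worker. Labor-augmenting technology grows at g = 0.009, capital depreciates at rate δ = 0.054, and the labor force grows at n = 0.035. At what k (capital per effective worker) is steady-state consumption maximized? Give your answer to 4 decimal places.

k_gold ≈ 4.0080

Break-even investment rate: n + g + δ = 0.035 + 0.009 + 0.054 = 0.098.
Setting f'(k) = n+g+δ gives 0.27·k^(0.27−1) = 0.098, hence k_gold = (0.27/0.098)^(1/0.73) ≈ 4.0080.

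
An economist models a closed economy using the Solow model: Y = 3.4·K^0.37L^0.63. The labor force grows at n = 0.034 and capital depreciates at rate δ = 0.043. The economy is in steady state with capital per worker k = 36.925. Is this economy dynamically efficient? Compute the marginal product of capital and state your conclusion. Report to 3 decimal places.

dynamically efficient; MPK ≈ 0.129

n + δ = 0.034 + 0.043 = 0.077.
MPK = 0.37·3.4·k^(0.37−1) = 0.37·3.4·36.925^(-0.63) ≈ 0.1295.
MPK > 0.077, so the economy is dynamically efficient (under-saving).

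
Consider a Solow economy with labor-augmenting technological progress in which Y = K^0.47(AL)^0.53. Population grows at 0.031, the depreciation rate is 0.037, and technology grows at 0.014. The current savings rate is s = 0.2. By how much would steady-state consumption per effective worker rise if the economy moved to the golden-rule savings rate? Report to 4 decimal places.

Break-even investment rate: n + g + δ = 0.031 + 0.014 + 0.037 = 0.082.
Current steady state (s = 0.2): k* = (0.2/0.082)^(1/0.53) ≈ 5.3777, y* = 5.3777^0.47 ≈ 2.2049, c* = (1−0.2)·2.2049 ≈ 1.7639.
Setting f'(k) = n+g+δ gives 0.47·k^(0.47−1) = 0.082, hence k_gold = (0.47/0.082)^(1/0.53) ≈ 26.9603.
y_gold = 26.9603^0.47 ≈ 4.7037, c_gold = y_gold − 0.082·k_gold ≈ 2.4930.
Gain: Δc = 2.4930 − 1.7639 ≈ 0.7291.

Δc ≈ 0.7291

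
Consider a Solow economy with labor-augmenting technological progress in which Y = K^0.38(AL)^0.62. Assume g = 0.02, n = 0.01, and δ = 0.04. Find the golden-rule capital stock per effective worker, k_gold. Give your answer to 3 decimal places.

n + g + δ = 0.01 + 0.02 + 0.04 = 0.07.
At the golden rule the marginal product of capital equals n+g+δ: 0.38·k^(0.38−1) = 0.07. Solving, k_gold = (0.38/0.07)^(1/0.62) ≈ 15.3101.

k_gold ≈ 15.310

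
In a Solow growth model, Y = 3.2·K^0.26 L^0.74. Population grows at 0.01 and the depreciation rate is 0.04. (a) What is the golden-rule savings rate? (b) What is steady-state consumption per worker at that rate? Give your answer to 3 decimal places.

(a) s_gold = 0.260; (b) c_gold ≈ 6.360

Break-even investment rate: n + δ = 0.01 + 0.04 = 0.05.
For Cobb-Douglas, s_gold equals capital's share: s_gold = 0.26.
Maximizing c = f(k) − (n+δ)·k gives f'(k) = n+δ, i.e. 0.26·3.2·k^(0.26−1) = 0.05, so k_gold = (0.26·3.2/0.05)^(1/0.74) ≈ 44.6897.
y_gold = 3.2·44.6897^0.26 ≈ 8.5942; c_gold = (1−0.26)·y_gold ≈ 6.3597.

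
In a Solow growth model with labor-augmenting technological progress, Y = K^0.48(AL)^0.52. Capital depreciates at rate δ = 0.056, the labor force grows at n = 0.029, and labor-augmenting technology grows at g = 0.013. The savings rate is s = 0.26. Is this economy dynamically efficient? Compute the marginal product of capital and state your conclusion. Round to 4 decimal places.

n + g + δ = 0.029 + 0.013 + 0.056 = 0.098.
Steady-state k*: s·k^0.48 = 0.098·k gives k* = (0.26/0.098)^(1/0.52) ≈ 6.5298.
MPK = 0.48·6.5298^(-0.52) ≈ 0.1809.
MPK > n+g+δ = 0.098, so the economy is dynamically efficient (under-saving).

dynamically efficient; MPK ≈ 0.1809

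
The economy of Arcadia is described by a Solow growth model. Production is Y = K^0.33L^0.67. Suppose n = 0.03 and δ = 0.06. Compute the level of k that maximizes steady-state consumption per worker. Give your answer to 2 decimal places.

Capital per worker breaks even when investment replaces (n + δ)·k; here n + δ = 0.09.
Setting f'(k) = n+δ gives 0.33·k^(0.33−1) = 0.09, hence k_gold = (0.33/0.09)^(1/0.67) ≈ 6.9534.

k_gold ≈ 6.95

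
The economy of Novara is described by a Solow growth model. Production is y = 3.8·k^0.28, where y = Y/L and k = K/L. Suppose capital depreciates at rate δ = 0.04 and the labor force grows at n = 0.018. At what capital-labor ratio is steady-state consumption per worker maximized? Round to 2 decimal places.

The effective depreciation rate is n + δ = 0.018 + 0.04 = 0.058.
Golden rule sets MPK = n+δ: 0.28·3.8·k^(0.28−1) = 0.058, so k_gold = (0.28·3.8/0.058)^(1/0.72) ≈ 56.8696.

k_gold ≈ 56.87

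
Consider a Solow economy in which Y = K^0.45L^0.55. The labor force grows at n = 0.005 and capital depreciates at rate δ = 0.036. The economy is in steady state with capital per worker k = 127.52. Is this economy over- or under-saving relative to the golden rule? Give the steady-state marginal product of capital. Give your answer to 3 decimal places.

over-saving; MPK ≈ 0.031

The effective depreciation rate is n + δ = 0.005 + 0.036 = 0.041.
MPK = 0.45·k^(0.45−1) = 0.45·127.52^(-0.55) ≈ 0.0313.
MPK < 0.041, so the economy is dynamically inefficient (over-saving).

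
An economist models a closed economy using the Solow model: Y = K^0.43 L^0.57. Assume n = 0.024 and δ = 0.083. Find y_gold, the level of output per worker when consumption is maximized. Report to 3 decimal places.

n + δ = 0.024 + 0.083 = 0.107.
Setting f'(k) = n+δ gives 0.43·k^(0.43−1) = 0.107, hence k_gold = (0.43/0.107)^(1/0.57) ≈ 11.4762.
Output: y_gold = k_gold^0.43 = 11.4762^0.43 ≈ 2.8557.

y_gold ≈ 2.856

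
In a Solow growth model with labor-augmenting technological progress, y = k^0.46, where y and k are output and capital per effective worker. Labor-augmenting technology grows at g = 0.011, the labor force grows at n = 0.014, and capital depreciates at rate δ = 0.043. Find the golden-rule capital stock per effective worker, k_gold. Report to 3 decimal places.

Capital per effective worker breaks even when investment replaces (n + g + δ)·k; here n + g + δ = 0.068.
Setting f'(k) = n+g+δ gives 0.46·k^(0.46−1) = 0.068, hence k_gold = (0.46/0.068)^(1/0.54) ≈ 34.4745.

k_gold ≈ 34.475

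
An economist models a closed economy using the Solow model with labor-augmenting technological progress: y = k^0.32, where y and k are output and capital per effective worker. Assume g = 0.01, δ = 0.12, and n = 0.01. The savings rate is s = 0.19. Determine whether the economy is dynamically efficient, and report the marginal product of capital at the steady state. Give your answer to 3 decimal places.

dynamically efficient; MPK ≈ 0.236

Break-even investment rate: n + g + δ = 0.01 + 0.01 + 0.12 = 0.14.
Steady-state k*: s·k^0.32 = 0.14·k gives k* = (0.19/0.14)^(1/0.68) ≈ 1.5669.
MPK = 0.32·1.5669^(-0.68) ≈ 0.2358.
MPK > n+g+δ = 0.14, so the economy is dynamically efficient (under-saving).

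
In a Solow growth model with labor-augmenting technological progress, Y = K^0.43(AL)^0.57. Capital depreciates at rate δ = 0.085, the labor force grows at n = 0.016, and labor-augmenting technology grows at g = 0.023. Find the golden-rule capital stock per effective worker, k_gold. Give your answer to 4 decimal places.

n + g + δ = 0.016 + 0.023 + 0.085 = 0.124.
Maximizing c = f(k) − (n+g+δ)·k gives f'(k) = n+g+δ, i.e. 0.43·k^(0.43−1) = 0.124, so k_gold = (0.43/0.124)^(1/0.57) ≈ 8.8603.

k_gold ≈ 8.8603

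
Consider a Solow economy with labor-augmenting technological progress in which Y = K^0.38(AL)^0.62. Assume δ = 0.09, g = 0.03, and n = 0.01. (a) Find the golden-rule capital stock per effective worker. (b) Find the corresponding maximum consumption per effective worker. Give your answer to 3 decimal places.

(a) k_gold ≈ 5.641; (b) c_gold ≈ 1.196

Break-even investment rate: n + g + δ = 0.01 + 0.03 + 0.09 = 0.13.
Golden rule sets MPK = n+g+δ: 0.38·k^(0.38−1) = 0.13, so k_gold = (0.38/0.13)^(1/0.62) ≈ 5.6410.
y_gold = 5.6410^0.38 ≈ 1.9298; c_gold = y_gold − 0.13·k_gold ≈ 1.1965.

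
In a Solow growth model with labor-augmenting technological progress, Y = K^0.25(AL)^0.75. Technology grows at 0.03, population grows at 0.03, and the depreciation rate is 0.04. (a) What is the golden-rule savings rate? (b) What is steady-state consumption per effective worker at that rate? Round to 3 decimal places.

(a) s_gold = 0.250; (b) c_gold ≈ 1.018

Break-even investment rate: n + g + δ = 0.03 + 0.03 + 0.04 = 0.1.
For Cobb-Douglas, s_gold equals capital's share: s_gold = 0.25.
Setting f'(k) = n+g+δ gives 0.25·k^(0.25−1) = 0.1, hence k_gold = (0.25/0.1)^(1/0.75) ≈ 3.3930.
y_gold = 3.3930^0.25 ≈ 1.3572; c_gold = (1−0.25)·y_gold ≈ 1.0179.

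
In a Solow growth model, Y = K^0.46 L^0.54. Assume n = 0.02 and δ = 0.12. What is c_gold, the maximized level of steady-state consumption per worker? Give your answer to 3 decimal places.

Break-even investment rate: n + δ = 0.02 + 0.12 = 0.14.
At the golden rule the marginal product of capital equals n+δ: 0.46·k^(0.46−1) = 0.14. Solving, k_gold = (0.46/0.14)^(1/0.54) ≈ 9.0515.
y_gold = 9.0515^0.46 ≈ 2.7548.
c_gold = y_gold − (n+δ)·k_gold = 2.7548 − 0.14·9.0515 ≈ 1.4876.

c_gold ≈ 1.488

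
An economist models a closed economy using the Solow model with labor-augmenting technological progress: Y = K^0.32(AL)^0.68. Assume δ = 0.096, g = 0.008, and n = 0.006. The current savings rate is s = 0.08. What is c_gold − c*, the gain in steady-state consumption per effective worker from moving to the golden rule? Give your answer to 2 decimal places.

Δc ≈ 0.33

The effective depreciation rate is n + g + δ = 0.006 + 0.008 + 0.096 = 0.11.
Current steady state (s = 0.08): k* = (0.08/0.11)^(1/0.68) ≈ 0.6261, y* = 0.6261^0.32 ≈ 0.8608, c* = (1−0.08)·0.8608 ≈ 0.7920.
Setting f'(k) = n+g+δ gives 0.32·k^(0.32−1) = 0.11, hence k_gold = (0.32/0.11)^(1/0.68) ≈ 4.8083.
y_gold = 4.8083^0.32 ≈ 1.6529, c_gold = y_gold − 0.11·k_gold ≈ 1.1240.
Gain: Δc = 1.1240 − 0.7920 ≈ 0.3320.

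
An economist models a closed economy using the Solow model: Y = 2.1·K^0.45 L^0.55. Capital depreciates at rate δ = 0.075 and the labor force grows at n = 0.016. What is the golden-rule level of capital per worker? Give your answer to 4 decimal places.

Break-even investment rate: n + δ = 0.016 + 0.075 = 0.091.
Maximizing c = f(k) − (n+δ)·k gives f'(k) = n+δ, i.e. 0.45·2.1·k^(0.45−1) = 0.091, so k_gold = (0.45·2.1/0.091)^(1/0.55) ≈ 70.4665.

k_gold ≈ 70.4665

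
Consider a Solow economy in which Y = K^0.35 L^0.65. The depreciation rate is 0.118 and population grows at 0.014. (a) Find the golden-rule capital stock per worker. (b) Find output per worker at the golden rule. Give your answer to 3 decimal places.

(a) k_gold ≈ 4.483; (b) y_gold ≈ 1.691

n + δ = 0.014 + 0.118 = 0.132.
At the golden rule the marginal product of capital equals n+δ: 0.35·k^(0.35−1) = 0.132. Solving, k_gold = (0.35/0.132)^(1/0.65) ≈ 4.4826.
y_gold = 4.4826^0.35 ≈ 1.6906.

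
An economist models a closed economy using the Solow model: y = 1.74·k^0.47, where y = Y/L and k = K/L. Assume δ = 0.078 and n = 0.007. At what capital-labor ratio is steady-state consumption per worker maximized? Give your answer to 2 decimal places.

k_gold ≈ 71.64

Capital per worker breaks even when investment replaces (n + δ)·k; here n + δ = 0.085.
Setting f'(k) = n+δ gives 0.47·1.74·k^(0.47−1) = 0.085, hence k_gold = (0.47·1.74/0.085)^(1/0.53) ≈ 71.6387.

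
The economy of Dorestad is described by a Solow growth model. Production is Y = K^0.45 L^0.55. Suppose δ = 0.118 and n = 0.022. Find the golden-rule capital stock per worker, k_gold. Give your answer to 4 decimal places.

k_gold ≈ 8.3555

n + δ = 0.022 + 0.118 = 0.14.
At the golden rule the marginal product of capital equals n+δ: 0.45·k^(0.45−1) = 0.14. Solving, k_gold = (0.45/0.14)^(1/0.55) ≈ 8.3555.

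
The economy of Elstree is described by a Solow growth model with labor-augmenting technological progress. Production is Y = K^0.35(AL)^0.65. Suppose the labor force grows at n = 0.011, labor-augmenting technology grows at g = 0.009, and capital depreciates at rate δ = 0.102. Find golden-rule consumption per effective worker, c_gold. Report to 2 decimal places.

c_gold ≈ 1.15

Capital per effective worker breaks even when investment replaces (n + g + δ)·k; here n + g + δ = 0.122.
Maximizing c = f(k) − (n+g+δ)·k gives f'(k) = n+g+δ, i.e. 0.35·k^(0.35−1) = 0.122, so k_gold = (0.35/0.122)^(1/0.65) ≈ 5.0602.
y_gold = 5.0602^0.35 ≈ 1.7638.
c_gold = y_gold − (n+g+δ)·k_gold = 1.7638 − 0.122·5.0602 ≈ 1.1465.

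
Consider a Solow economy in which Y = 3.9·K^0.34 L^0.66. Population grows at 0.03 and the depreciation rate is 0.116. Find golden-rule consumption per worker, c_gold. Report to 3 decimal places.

c_gold ≈ 8.021

n + δ = 0.03 + 0.116 = 0.146.
Setting f'(k) = n+δ gives 0.34·3.9·k^(0.34−1) = 0.146, hence k_gold = (0.34·3.9/0.146)^(1/0.66) ≈ 28.3011.
y_gold = 3.9·28.3011^0.34 ≈ 12.1528.
c_gold = y_gold − (n+δ)·k_gold = 12.1528 − 0.146·28.3011 ≈ 8.0209.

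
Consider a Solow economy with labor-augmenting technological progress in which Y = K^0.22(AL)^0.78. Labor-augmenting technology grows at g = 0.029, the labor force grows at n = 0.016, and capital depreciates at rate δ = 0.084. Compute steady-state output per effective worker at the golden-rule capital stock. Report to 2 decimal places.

The effective depreciation rate is n + g + δ = 0.016 + 0.029 + 0.084 = 0.129.
Setting f'(k) = n+g+δ gives 0.22·k^(0.22−1) = 0.129, hence k_gold = (0.22/0.129)^(1/0.78) ≈ 1.9825.
Output: y_gold = k_gold^0.22 = 1.9825^0.22 ≈ 1.1625.

y_gold ≈ 1.16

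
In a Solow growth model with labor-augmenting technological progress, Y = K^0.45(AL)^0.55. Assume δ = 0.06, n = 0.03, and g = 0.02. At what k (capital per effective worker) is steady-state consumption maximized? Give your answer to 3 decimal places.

n + g + δ = 0.03 + 0.02 + 0.06 = 0.11.
Setting f'(k) = n+g+δ gives 0.45·k^(0.45−1) = 0.11, hence k_gold = (0.45/0.11)^(1/0.55) ≈ 12.9539.

k_gold ≈ 12.954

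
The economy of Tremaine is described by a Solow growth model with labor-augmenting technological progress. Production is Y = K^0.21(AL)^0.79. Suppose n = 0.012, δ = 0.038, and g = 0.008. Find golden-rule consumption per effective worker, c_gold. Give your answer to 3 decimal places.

Capital per effective worker breaks even when investment replaces (n + g + δ)·k; here n + g + δ = 0.058.
Golden rule sets MPK = n+g+δ: 0.21·k^(0.21−1) = 0.058, so k_gold = (0.21/0.058)^(1/0.79) ≈ 5.0972.
y_gold = 5.0972^0.21 ≈ 1.4078.
c_gold = y_gold − (n+g+δ)·k_gold = 1.4078 − 0.058·5.0972 ≈ 1.1122.

c_gold ≈ 1.112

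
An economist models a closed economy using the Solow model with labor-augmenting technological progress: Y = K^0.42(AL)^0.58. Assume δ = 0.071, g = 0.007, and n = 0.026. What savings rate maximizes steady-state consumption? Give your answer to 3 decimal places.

n + g + δ = 0.026 + 0.007 + 0.071 = 0.104.
At the golden rule MPK = n+g+δ, and in any Cobb-Douglas steady state s = (n+g+δ)·k/y = MPK·k/y = capital's share 0.42.

s_gold = 0.420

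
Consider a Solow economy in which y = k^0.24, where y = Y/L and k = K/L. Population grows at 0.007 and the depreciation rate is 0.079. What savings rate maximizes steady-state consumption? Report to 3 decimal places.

Capital per worker breaks even when investment replaces (n + δ)·k; here n + δ = 0.086.
At the golden rule MPK = n+δ, and in any Cobb-Douglas steady state s = (n+δ)·k/y = MPK·k/y = capital's share 0.24.

s_gold = 0.240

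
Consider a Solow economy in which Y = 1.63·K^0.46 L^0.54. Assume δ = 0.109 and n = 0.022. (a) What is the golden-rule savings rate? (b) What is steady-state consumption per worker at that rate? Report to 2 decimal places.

(a) s_gold = 0.46; (b) c_gold ≈ 3.89

n + δ = 0.022 + 0.109 = 0.131.
For Cobb-Douglas, s_gold equals capital's share: s_gold = 0.46.
Golden rule sets MPK = n+δ: 0.46·1.63·k^(0.46−1) = 0.131, so k_gold = (0.46·1.63/0.131)^(1/0.54) ≈ 25.2988.
y_gold = 1.63·25.2988^0.46 ≈ 7.2047; c_gold = (1−0.46)·y_gold ≈ 3.8905.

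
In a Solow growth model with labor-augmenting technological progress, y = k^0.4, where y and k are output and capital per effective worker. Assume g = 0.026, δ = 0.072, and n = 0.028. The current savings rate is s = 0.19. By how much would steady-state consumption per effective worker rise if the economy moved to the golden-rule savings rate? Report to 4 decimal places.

Δc ≈ 0.2309

The effective depreciation rate is n + g + δ = 0.028 + 0.026 + 0.072 = 0.126.
Current steady state (s = 0.19): k* = (0.19/0.126)^(1/0.6) ≈ 1.9829, y* = 1.9829^0.4 ≈ 1.3150, c* = (1−0.19)·1.3150 ≈ 1.0651.
At the golden rule the marginal product of capital equals n+g+δ: 0.4·k^(0.4−1) = 0.126. Solving, k_gold = (0.4/0.126)^(1/0.6) ≈ 6.8572.
y_gold = 6.8572^0.4 ≈ 2.1600, c_gold = y_gold − 0.126·k_gold ≈ 1.2960.
Gain: Δc = 1.2960 − 1.0651 ≈ 0.2309.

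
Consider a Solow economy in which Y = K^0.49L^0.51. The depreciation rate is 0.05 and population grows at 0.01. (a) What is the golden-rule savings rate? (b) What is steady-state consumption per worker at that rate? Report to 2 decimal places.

Break-even investment rate: n + δ = 0.01 + 0.05 = 0.06.
For Cobb-Douglas, s_gold equals capital's share: s_gold = 0.49.
At the golden rule the marginal product of capital equals n+δ: 0.49·k^(0.49−1) = 0.06. Solving, k_gold = (0.49/0.06)^(1/0.51) ≈ 61.4219.
y_gold = 61.4219^0.49 ≈ 7.5210; c_gold = (1−0.49)·y_gold ≈ 3.8357.

(a) s_gold = 0.49; (b) c_gold ≈ 3.84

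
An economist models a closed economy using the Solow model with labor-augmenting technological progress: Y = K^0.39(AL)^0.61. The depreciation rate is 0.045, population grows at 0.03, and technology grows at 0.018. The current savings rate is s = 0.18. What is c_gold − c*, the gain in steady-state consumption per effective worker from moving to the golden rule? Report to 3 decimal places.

Δc ≈ 0.275

n + g + δ = 0.03 + 0.018 + 0.045 = 0.093.
Current steady state (s = 0.18): k* = (0.18/0.093)^(1/0.61) ≈ 2.9522, y* = 2.9522^0.39 ≈ 1.5253, c* = (1−0.18)·1.5253 ≈ 1.2508.
Setting f'(k) = n+g+δ gives 0.39·k^(0.39−1) = 0.093, hence k_gold = (0.39/0.093)^(1/0.61) ≈ 10.4864.
y_gold = 10.4864^0.39 ≈ 2.5006, c_gold = y_gold − 0.093·k_gold ≈ 1.5254.
Gain: Δc = 1.5254 − 1.2508 ≈ 0.2746.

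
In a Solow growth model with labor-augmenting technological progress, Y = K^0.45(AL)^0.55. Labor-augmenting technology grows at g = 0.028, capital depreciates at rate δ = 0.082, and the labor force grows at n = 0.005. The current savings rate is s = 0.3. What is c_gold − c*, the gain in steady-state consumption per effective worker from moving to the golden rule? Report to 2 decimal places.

n + g + δ = 0.005 + 0.028 + 0.082 = 0.115.
Current steady state (s = 0.3): k* = (0.3/0.115)^(1/0.55) ≈ 5.7165, y* = 5.7165^0.45 ≈ 2.1913, c* = (1−0.3)·2.1913 ≈ 1.5339.
Setting f'(k) = n+g+δ gives 0.45·k^(0.45−1) = 0.115, hence k_gold = (0.45/0.115)^(1/0.55) ≈ 11.9481.
y_gold = 11.9481^0.45 ≈ 3.0534, c_gold = y_gold − 0.115·k_gold ≈ 1.6794.
Gain: Δc = 1.6794 − 1.5339 ≈ 0.1454.

Δc ≈ 0.15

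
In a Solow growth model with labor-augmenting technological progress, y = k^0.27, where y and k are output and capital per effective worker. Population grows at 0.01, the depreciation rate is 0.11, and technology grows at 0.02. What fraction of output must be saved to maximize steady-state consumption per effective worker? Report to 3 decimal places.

Break-even investment rate: n + g + δ = 0.01 + 0.02 + 0.11 = 0.14.
At the golden rule MPK = n+g+δ, and in any Cobb-Douglas steady state s = (n+g+δ)·k/y = MPK·k/y = capital's share 0.27.

s_gold = 0.270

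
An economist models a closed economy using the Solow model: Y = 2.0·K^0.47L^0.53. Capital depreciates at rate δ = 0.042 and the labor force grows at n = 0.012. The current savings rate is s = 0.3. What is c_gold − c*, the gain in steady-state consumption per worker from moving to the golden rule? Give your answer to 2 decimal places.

Capital per worker breaks even when investment replaces (n + δ)·k; here n + δ = 0.054.
Current steady state (s = 0.3): k* = (0.3·2.0/0.054)^(1/0.53) ≈ 93.9999, y* = 2.0·93.9999^0.47 ≈ 16.9200, c* = (1−0.3)·16.9200 ≈ 11.8440.
Maximizing c = f(k) − (n+δ)·k gives f'(k) = n+δ, i.e. 0.47·2.0·k^(0.47−1) = 0.054, so k_gold = (0.47·2.0/0.054)^(1/0.53) ≈ 219.2844.
y_gold = 2.0·219.2844^0.47 ≈ 25.1944, c_gold = y_gold − 0.054·k_gold ≈ 13.3530.
Gain: Δc = 13.3530 − 11.8440 ≈ 1.5090.

Δc ≈ 1.51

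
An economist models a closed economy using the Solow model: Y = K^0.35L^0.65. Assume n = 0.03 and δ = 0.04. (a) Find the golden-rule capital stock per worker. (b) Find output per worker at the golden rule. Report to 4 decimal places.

n + δ = 0.03 + 0.04 = 0.07.
Setting f'(k) = n+δ gives 0.35·k^(0.35−1) = 0.07, hence k_gold = (0.35/0.07)^(1/0.65) ≈ 11.8943.
y_gold = 11.8943^0.35 ≈ 2.3789.

(a) k_gold ≈ 11.8943; (b) y_gold ≈ 2.3789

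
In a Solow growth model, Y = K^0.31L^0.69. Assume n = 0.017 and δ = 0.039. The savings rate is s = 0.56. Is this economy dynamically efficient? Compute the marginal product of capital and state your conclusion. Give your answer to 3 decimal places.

dynamically inefficient; MPK ≈ 0.031

Break-even investment rate: n + δ = 0.017 + 0.039 = 0.056.
Steady-state k*: s·k^0.31 = 0.056·k gives k* = (0.56/0.056)^(1/0.69) ≈ 28.1368.
MPK = 0.31·28.1368^(-0.69) ≈ 0.0310.
MPK < n+δ = 0.056, so the economy is dynamically inefficient (over-saving).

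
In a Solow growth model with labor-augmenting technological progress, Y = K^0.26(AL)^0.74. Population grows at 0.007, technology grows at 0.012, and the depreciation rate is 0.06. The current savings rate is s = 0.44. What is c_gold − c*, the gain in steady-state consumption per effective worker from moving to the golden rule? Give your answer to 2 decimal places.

Break-even investment rate: n + g + δ = 0.007 + 0.012 + 0.06 = 0.079.
Current steady state (s = 0.44): k* = (0.44/0.079)^(1/0.74) ≈ 10.1829, y* = 10.1829^0.26 ≈ 1.8283, c* = (1−0.44)·1.8283 ≈ 1.0238.
Golden rule sets MPK = n+g+δ: 0.26·k^(0.26−1) = 0.079, so k_gold = (0.26/0.079)^(1/0.74) ≈ 5.0017.
y_gold = 5.0017^0.26 ≈ 1.5197, c_gold = y_gold − 0.079·k_gold ≈ 1.1246.
Gain: Δc = 1.1246 − 1.0238 ≈ 0.1008.

Δc ≈ 0.10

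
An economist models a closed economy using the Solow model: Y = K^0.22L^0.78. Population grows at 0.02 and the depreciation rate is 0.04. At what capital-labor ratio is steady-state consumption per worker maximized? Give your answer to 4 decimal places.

k_gold ≈ 5.2896

n + δ = 0.02 + 0.04 = 0.06.
At the golden rule the marginal product of capital equals n+δ: 0.22·k^(0.22−1) = 0.06. Solving, k_gold = (0.22/0.06)^(1/0.78) ≈ 5.2896.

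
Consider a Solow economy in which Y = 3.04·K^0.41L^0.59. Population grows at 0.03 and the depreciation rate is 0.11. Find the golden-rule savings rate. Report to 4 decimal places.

s_gold = 0.4100

n + δ = 0.03 + 0.11 = 0.14.
At the golden rule MPK = n+δ, and in any Cobb-Douglas steady state s = (n+δ)·k/y = MPK·k/y = capital's share 0.41.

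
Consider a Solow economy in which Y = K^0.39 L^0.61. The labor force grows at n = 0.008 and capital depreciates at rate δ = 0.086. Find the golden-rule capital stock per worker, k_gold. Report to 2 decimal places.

k_gold ≈ 10.30

The effective depreciation rate is n + δ = 0.008 + 0.086 = 0.094.
At the golden rule the marginal product of capital equals n+δ: 0.39·k^(0.39−1) = 0.094. Solving, k_gold = (0.39/0.094)^(1/0.61) ≈ 10.3041.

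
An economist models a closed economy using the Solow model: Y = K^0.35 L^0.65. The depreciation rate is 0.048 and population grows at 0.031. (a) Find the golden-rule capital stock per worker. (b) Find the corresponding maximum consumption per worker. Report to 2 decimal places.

The effective depreciation rate is n + δ = 0.031 + 0.048 = 0.079.
Maximizing c = f(k) − (n+δ)·k gives f'(k) = n+δ, i.e. 0.35·k^(0.35−1) = 0.079, so k_gold = (0.35/0.079)^(1/0.65) ≈ 9.8747.
y_gold = 9.8747^0.35 ≈ 2.2289; c_gold = y_gold − 0.079·k_gold ≈ 1.4488.

(a) k_gold ≈ 9.87; (b) c_gold ≈ 1.45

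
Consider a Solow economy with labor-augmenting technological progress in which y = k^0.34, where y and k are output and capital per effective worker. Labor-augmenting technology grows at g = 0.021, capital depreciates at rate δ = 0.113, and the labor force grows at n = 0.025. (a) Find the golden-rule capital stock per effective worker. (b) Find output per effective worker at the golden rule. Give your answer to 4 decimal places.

The effective depreciation rate is n + g + δ = 0.025 + 0.021 + 0.113 = 0.159.
Golden rule sets MPK = n+g+δ: 0.34·k^(0.34−1) = 0.159, so k_gold = (0.34/0.159)^(1/0.66) ≈ 3.1632.
y_gold = 3.1632^0.34 ≈ 1.4793.

(a) k_gold ≈ 3.1632; (b) y_gold ≈ 1.4793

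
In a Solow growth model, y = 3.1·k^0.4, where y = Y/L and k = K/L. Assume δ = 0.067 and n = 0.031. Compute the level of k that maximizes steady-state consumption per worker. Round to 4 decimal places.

k_gold ≈ 68.7057

The effective depreciation rate is n + δ = 0.031 + 0.067 = 0.098.
At the golden rule the marginal product of capital equals n+δ: 0.4·3.1·k^(0.4−1) = 0.098. Solving, k_gold = (0.4·3.1/0.098)^(1/0.6) ≈ 68.7057.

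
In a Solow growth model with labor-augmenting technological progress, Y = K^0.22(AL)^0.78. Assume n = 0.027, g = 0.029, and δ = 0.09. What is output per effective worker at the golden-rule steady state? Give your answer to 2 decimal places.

Break-even investment rate: n + g + δ = 0.027 + 0.029 + 0.09 = 0.146.
Golden rule sets MPK = n+g+δ: 0.22·k^(0.22−1) = 0.146, so k_gold = (0.22/0.146)^(1/0.78) ≈ 1.6916.
Output: y_gold = k_gold^0.22 = 1.6916^0.22 ≈ 1.1226.

y_gold ≈ 1.12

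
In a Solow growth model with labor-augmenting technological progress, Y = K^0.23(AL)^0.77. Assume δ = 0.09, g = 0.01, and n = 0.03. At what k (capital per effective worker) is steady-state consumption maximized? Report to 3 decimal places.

k_gold ≈ 2.098

Break-even investment rate: n + g + δ = 0.03 + 0.01 + 0.09 = 0.13.
At the golden rule the marginal product of capital equals n+g+δ: 0.23·k^(0.23−1) = 0.13. Solving, k_gold = (0.23/0.13)^(1/0.77) ≈ 2.0980.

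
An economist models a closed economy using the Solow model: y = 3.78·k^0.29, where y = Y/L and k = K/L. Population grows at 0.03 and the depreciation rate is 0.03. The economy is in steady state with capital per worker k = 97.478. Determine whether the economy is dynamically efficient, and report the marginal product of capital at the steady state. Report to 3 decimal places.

dynamically inefficient; MPK ≈ 0.042

Capital per worker breaks even when investment replaces (n + δ)·k; here n + δ = 0.06.
MPK = 0.29·3.78·k^(0.29−1) = 0.29·3.78·97.478^(-0.71) ≈ 0.0424.
MPK < 0.06, so the economy is dynamically inefficient (over-saving).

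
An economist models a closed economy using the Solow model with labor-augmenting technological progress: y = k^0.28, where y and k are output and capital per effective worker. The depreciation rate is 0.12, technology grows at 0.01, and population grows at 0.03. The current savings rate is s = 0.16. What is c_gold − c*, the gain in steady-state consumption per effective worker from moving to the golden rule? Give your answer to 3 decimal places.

Δc ≈ 0.055

The effective depreciation rate is n + g + δ = 0.03 + 0.01 + 0.12 = 0.16.
Current steady state (s = 0.16): k* = (0.16/0.16)^(1/0.72) ≈ 1.0000, y* = 1.0000^0.28 ≈ 1.0000, c* = (1−0.16)·1.0000 ≈ 0.8400.
Maximizing c = f(k) − (n+g+δ)·k gives f'(k) = n+g+δ, i.e. 0.28·k^(0.28−1) = 0.16, so k_gold = (0.28/0.16)^(1/0.72) ≈ 2.1755.
y_gold = 2.1755^0.28 ≈ 1.2431, c_gold = y_gold − 0.16·k_gold ≈ 0.8950.
Gain: Δc = 0.8950 − 0.8400 ≈ 0.0550.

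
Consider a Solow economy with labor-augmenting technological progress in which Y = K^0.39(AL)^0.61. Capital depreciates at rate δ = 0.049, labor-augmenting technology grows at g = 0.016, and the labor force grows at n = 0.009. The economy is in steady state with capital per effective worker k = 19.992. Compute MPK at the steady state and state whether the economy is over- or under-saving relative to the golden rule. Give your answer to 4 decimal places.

over-saving; MPK ≈ 0.0627

n + g + δ = 0.009 + 0.016 + 0.049 = 0.074.
MPK = 0.39·k^(0.39−1) = 0.39·19.992^(-0.61) ≈ 0.0627.
MPK < 0.074, so the economy is dynamically inefficient (over-saving).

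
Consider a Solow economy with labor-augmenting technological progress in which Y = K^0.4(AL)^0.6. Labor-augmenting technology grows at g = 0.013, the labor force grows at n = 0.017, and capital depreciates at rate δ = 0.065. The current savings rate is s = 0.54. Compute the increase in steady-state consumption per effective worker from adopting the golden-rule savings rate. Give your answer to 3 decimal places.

Δc ≈ 0.099

Capital per effective worker breaks even when investment replaces (n + g + δ)·k; here n + g + δ = 0.095.
Current steady state (s = 0.54): k* = (0.54/0.095)^(1/0.6) ≈ 18.1044, y* = 18.1044^0.4 ≈ 3.1850, c* = (1−0.54)·3.1850 ≈ 1.4651.
Golden rule sets MPK = n+g+δ: 0.4·k^(0.4−1) = 0.095, so k_gold = (0.4/0.095)^(1/0.6) ≈ 10.9789.
y_gold = 10.9789^0.4 ≈ 2.6075, c_gold = y_gold − 0.095·k_gold ≈ 1.5645.
Gain: Δc = 1.5645 − 1.4651 ≈ 0.0994.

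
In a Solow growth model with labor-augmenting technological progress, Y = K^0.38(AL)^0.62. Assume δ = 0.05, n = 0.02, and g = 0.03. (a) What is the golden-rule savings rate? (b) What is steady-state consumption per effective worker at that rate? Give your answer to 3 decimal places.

Capital per effective worker breaks even when investment replaces (n + g + δ)·k; here n + g + δ = 0.1.
For Cobb-Douglas, s_gold equals capital's share: s_gold = 0.38.
Maximizing c = f(k) − (n+g+δ)·k gives f'(k) = n+g+δ, i.e. 0.38·k^(0.38−1) = 0.1, so k_gold = (0.38/0.1)^(1/0.62) ≈ 8.6126.
y_gold = 8.6126^0.38 ≈ 2.2665; c_gold = (1−0.38)·y_gold ≈ 1.4052.

(a) s_gold = 0.380; (b) c_gold ≈ 1.405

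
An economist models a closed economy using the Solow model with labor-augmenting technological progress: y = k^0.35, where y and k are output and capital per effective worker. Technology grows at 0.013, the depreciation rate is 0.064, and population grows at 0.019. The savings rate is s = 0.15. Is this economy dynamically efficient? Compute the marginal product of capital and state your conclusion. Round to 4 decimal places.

dynamically efficient; MPK ≈ 0.2240

n + g + δ = 0.019 + 0.013 + 0.064 = 0.096.
Steady-state k*: s·k^0.35 = 0.096·k gives k* = (0.15/0.096)^(1/0.65) ≈ 1.9869.
MPK = 0.35·1.9869^(-0.65) ≈ 0.2240.
MPK > n+g+δ = 0.096, so the economy is dynamically efficient (under-saving).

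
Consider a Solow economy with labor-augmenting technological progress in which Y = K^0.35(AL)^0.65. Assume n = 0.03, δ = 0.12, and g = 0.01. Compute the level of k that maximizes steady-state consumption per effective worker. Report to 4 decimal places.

Break-even investment rate: n + g + δ = 0.03 + 0.01 + 0.12 = 0.16.
Setting f'(k) = n+g+δ gives 0.35·k^(0.35−1) = 0.16, hence k_gold = (0.35/0.16)^(1/0.65) ≈ 3.3342.

k_gold ≈ 3.3342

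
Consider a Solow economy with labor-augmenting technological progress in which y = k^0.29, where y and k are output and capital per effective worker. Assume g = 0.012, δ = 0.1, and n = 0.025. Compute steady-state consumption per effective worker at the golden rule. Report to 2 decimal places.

c_gold ≈ 0.96

The effective depreciation rate is n + g + δ = 0.025 + 0.012 + 0.1 = 0.137.
Setting f'(k) = n+g+δ gives 0.29·k^(0.29−1) = 0.137, hence k_gold = (0.29/0.137)^(1/0.71) ≈ 2.8754.
y_gold = 2.8754^0.29 ≈ 1.3584.
c_gold = y_gold − (n+g+δ)·k_gold = 1.3584 − 0.137·2.8754 ≈ 0.9645.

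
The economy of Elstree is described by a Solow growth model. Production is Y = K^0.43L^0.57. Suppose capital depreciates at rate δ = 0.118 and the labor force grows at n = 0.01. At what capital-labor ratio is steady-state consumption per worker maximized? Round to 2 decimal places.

k_gold ≈ 8.38

The effective depreciation rate is n + δ = 0.01 + 0.118 = 0.128.
At the golden rule the marginal product of capital equals n+δ: 0.43·k^(0.43−1) = 0.128. Solving, k_gold = (0.43/0.128)^(1/0.57) ≈ 8.3803.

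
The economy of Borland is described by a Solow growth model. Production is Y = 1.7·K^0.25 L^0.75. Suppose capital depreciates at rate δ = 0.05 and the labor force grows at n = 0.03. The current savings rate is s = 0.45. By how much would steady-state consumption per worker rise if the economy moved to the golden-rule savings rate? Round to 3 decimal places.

Δc ≈ 0.240

Capital per worker breaks even when investment replaces (n + δ)·k; here n + δ = 0.08.
Current steady state (s = 0.45): k* = (0.45·1.7/0.08)^(1/0.75) ≈ 20.2968, y* = 1.7·20.2968^0.25 ≈ 3.6083, c* = (1−0.45)·3.6083 ≈ 1.9846.
Maximizing c = f(k) − (n+δ)·k gives f'(k) = n+δ, i.e. 0.25·1.7·k^(0.25−1) = 0.08, so k_gold = (0.25·1.7/0.08)^(1/0.75) ≈ 9.2697.
y_gold = 1.7·9.2697^0.25 ≈ 2.9663, c_gold = y_gold − 0.08·k_gold ≈ 2.2247.
Gain: Δc = 2.2247 − 1.9846 ≈ 0.2401.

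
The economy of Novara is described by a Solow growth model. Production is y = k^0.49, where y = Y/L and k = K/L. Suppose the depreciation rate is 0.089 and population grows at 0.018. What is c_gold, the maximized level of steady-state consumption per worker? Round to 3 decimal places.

Break-even investment rate: n + δ = 0.018 + 0.089 = 0.107.
At the golden rule the marginal product of capital equals n+δ: 0.49·k^(0.49−1) = 0.107. Solving, k_gold = (0.49/0.107)^(1/0.51) ≈ 19.7565.
y_gold = 19.7565^0.49 ≈ 4.3142.
c_gold = y_gold − (n+δ)·k_gold = 4.3142 − 0.107·19.7565 ≈ 2.2002.

c_gold ≈ 2.200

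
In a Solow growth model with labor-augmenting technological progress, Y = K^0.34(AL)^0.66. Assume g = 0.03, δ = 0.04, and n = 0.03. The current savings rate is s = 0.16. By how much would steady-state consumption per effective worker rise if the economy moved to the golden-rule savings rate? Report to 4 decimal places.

The effective depreciation rate is n + g + δ = 0.03 + 0.03 + 0.04 = 0.1.
Current steady state (s = 0.16): k* = (0.16/0.1)^(1/0.66) ≈ 2.0383, y* = 2.0383^0.34 ≈ 1.2740, c* = (1−0.16)·1.2740 ≈ 1.0701.
Setting f'(k) = n+g+δ gives 0.34·k^(0.34−1) = 0.1, hence k_gold = (0.34/0.1)^(1/0.66) ≈ 6.3866.
y_gold = 6.3866^0.34 ≈ 1.8784, c_gold = y_gold − 0.1·k_gold ≈ 1.2398.
Gain: Δc = 1.2398 − 1.0701 ≈ 0.1696.

Δc ≈ 0.1696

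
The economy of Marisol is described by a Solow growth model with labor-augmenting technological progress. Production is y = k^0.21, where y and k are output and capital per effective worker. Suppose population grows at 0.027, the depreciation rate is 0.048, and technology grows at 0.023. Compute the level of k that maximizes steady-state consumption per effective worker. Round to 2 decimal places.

k_gold ≈ 2.62

The effective depreciation rate is n + g + δ = 0.027 + 0.023 + 0.048 = 0.098.
At the golden rule the marginal product of capital equals n+g+δ: 0.21·k^(0.21−1) = 0.098. Solving, k_gold = (0.21/0.098)^(1/0.79) ≈ 2.6241.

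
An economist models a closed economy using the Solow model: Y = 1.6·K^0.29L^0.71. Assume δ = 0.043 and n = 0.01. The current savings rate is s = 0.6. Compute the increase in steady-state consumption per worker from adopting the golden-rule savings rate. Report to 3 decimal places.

n + δ = 0.01 + 0.043 = 0.053.
Current steady state (s = 0.6): k* = (0.6·1.6/0.053)^(1/0.71) ≈ 59.1323, y* = 1.6·59.1323^0.29 ≈ 5.2233, c* = (1−0.6)·5.2233 ≈ 2.0893.
Maximizing c = f(k) − (n+δ)·k gives f'(k) = n+δ, i.e. 0.29·1.6·k^(0.29−1) = 0.053, so k_gold = (0.29·1.6/0.053)^(1/0.71) ≈ 21.2374.
y_gold = 1.6·21.2374^0.29 ≈ 3.8813, c_gold = y_gold − 0.053·k_gold ≈ 2.7557.
Gain: Δc = 2.7557 − 2.0893 ≈ 0.6664.

Δc ≈ 0.666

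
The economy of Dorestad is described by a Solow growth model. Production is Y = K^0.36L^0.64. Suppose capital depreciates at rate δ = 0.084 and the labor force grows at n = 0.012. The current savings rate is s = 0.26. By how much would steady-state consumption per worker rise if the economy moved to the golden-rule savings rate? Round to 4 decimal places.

Δc ≈ 0.0500

Break-even investment rate: n + δ = 0.012 + 0.084 = 0.096.
Current steady state (s = 0.26): k* = (0.26/0.096)^(1/0.64) ≈ 4.7435, y* = 4.7435^0.36 ≈ 1.7514, c* = (1−0.26)·1.7514 ≈ 1.2961.
At the golden rule the marginal product of capital equals n+δ: 0.36·k^(0.36−1) = 0.096. Solving, k_gold = (0.36/0.096)^(1/0.64) ≈ 7.8872.
y_gold = 7.8872^0.36 ≈ 2.1033, c_gold = y_gold − 0.096·k_gold ≈ 1.3461.
Gain: Δc = 1.3461 − 1.2961 ≈ 0.0500.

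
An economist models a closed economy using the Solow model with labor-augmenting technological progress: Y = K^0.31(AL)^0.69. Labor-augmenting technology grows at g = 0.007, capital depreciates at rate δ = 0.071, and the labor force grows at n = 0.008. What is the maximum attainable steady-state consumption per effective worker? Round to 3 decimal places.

The effective depreciation rate is n + g + δ = 0.008 + 0.007 + 0.071 = 0.086.
Setting f'(k) = n+g+δ gives 0.31·k^(0.31−1) = 0.086, hence k_gold = (0.31/0.086)^(1/0.69) ≈ 6.4128.
y_gold = 6.4128^0.31 ≈ 1.7790.
c_gold = y_gold − (n+g+δ)·k_gold = 1.7790 − 0.086·6.4128 ≈ 1.2275.

c_gold ≈ 1.228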